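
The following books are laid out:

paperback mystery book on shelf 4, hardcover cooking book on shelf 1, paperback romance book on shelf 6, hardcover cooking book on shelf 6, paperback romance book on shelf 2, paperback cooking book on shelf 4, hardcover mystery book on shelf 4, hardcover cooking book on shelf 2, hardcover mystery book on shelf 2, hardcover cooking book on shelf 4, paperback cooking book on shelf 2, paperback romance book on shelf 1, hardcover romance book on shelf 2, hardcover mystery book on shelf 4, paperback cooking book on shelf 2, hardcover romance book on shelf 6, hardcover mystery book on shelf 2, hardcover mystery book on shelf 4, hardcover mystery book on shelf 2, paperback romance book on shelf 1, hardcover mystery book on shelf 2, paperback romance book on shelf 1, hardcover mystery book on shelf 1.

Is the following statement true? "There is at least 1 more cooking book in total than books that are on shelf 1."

True

|cooking books| = 7.
|books on shelf 1| = 5.
The claim requires 7 − 5 = 2 ≥ 1, which holds.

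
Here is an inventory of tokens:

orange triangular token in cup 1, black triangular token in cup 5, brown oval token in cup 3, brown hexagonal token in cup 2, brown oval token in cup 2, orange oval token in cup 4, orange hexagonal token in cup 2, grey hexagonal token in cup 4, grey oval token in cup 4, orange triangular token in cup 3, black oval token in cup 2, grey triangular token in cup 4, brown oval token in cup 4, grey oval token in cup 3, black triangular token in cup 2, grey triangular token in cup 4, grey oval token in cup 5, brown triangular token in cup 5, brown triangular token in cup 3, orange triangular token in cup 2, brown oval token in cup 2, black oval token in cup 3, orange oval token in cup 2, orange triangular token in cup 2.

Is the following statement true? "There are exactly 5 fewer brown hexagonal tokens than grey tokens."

brown hexagonal tokens: 1.
grey tokens: 6.
The claim requires 6 − 1 (= 5) to equal 5, which holds.

True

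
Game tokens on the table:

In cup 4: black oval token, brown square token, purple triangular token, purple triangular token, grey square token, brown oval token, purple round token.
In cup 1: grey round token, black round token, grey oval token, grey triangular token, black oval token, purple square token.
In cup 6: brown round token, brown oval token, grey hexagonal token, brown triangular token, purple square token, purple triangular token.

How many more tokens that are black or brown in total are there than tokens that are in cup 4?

1

tokens that are black or brown: 8.
tokens in cup 4: 7.
8 − 7 = 1.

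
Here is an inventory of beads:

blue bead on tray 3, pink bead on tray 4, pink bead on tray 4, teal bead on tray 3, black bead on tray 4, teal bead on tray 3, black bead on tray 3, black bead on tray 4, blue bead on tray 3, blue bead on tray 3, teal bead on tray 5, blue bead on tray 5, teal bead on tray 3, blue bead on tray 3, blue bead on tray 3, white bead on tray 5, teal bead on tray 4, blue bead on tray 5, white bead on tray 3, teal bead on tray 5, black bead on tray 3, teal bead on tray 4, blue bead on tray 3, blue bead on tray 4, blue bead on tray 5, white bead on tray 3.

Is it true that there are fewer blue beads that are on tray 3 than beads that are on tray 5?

There are 6 blue beads on tray 3.
There are 6 beads on tray 5.
The claim requires 6 < 6, which does not hold.

False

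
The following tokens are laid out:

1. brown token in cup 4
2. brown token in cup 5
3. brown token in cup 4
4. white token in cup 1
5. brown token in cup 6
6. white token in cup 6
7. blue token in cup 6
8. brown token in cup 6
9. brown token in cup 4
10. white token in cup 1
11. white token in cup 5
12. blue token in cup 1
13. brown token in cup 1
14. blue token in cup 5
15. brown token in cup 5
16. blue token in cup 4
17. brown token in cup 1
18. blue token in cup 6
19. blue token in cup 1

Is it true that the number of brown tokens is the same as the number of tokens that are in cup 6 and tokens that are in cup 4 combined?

There are 9 brown tokens.
tokens in cup 6: 5; tokens in cup 4: 4; combined: 5 + 4 = 9.
The claim requires 9 = 9, which holds.

True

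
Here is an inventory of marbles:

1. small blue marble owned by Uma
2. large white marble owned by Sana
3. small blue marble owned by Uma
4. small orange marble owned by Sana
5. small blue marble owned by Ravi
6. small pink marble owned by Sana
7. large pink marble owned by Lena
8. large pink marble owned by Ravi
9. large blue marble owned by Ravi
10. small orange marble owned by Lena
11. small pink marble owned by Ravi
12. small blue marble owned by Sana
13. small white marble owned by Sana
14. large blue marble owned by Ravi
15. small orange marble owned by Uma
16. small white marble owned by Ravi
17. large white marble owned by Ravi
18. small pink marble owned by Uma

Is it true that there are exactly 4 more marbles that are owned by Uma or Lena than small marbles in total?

|marbles owned by Uma or Lena| = 6.
|small marbles| = 12.
The claim requires 6 − 12 (= -6) to equal 4, which does not hold.

False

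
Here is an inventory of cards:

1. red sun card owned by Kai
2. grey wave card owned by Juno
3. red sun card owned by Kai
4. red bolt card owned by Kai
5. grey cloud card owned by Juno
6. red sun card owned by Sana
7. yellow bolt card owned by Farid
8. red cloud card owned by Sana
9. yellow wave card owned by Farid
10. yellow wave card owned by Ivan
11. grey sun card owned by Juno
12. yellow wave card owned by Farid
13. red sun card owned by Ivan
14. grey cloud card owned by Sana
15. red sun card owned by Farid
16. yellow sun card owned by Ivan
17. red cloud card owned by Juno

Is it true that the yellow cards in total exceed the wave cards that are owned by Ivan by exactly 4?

True

|yellow cards| = 5.
|wave cards owned by Ivan| = 1.
The claim requires 5 − 1 (= 4) to equal 4, which holds.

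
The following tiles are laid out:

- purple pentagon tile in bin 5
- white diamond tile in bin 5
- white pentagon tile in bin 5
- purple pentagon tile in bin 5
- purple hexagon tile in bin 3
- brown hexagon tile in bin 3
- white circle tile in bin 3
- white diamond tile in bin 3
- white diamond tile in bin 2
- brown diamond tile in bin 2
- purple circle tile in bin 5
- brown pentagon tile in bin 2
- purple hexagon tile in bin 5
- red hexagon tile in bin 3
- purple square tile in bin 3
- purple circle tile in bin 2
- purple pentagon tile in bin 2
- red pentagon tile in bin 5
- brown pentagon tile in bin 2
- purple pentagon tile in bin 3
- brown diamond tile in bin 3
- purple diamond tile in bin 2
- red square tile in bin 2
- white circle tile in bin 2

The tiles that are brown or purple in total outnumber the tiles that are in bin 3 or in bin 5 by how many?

tiles that are brown or purple: 15.
tiles in bin 3 or in bin 5: 15.
15 − 15 = 0.

0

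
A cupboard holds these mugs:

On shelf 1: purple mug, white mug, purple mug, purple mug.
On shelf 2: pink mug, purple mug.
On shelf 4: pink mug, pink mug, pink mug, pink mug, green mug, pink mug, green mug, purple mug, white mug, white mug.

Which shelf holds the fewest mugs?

shelf 2

Counts by shelf: shelf 4→10, shelf 1→4, shelf 2→2.
The minimum is 2, held uniquely by shelf 2.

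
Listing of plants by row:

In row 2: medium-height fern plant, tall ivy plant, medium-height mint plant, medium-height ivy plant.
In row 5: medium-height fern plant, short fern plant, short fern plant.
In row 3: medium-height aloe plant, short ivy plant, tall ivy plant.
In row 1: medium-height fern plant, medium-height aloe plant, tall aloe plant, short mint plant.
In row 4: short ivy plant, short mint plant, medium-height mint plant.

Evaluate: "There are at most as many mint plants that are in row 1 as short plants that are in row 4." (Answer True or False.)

True

mint plants in row 1: 1.
short plants in row 4: 2.
The claim requires 1 ≤ 2, which holds.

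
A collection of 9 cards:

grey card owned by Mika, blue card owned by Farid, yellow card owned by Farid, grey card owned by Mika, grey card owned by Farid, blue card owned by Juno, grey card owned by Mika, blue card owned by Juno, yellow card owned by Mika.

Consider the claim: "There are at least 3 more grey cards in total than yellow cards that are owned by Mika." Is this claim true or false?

|grey cards| = 4.
|yellow cards owned by Mika| = 1.
The claim requires 4 − 1 = 3 ≥ 3, which holds.

True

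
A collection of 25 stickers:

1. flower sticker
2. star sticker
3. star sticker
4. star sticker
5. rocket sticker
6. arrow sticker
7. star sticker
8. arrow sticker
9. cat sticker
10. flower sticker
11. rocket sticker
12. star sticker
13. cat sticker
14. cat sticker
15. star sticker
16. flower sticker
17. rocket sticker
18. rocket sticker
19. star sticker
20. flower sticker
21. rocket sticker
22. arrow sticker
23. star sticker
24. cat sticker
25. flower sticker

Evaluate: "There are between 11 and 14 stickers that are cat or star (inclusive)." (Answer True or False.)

True

|stickers that are cat or star| = 12.
The claim requires 11 ≤ 12 ≤ 14, which holds.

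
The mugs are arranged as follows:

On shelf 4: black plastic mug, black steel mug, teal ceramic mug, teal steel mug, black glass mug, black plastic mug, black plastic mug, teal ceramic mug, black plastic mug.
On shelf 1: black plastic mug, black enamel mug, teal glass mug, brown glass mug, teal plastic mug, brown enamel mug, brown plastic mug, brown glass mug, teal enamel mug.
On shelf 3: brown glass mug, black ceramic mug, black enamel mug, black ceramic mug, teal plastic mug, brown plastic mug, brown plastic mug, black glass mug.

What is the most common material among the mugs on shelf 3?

Counts by material (restricted to mugs on shelf 3): plastic 3, ceramic 2, glass 2, enamel 1.
The maximum is 3, held uniquely by plastic.

plastic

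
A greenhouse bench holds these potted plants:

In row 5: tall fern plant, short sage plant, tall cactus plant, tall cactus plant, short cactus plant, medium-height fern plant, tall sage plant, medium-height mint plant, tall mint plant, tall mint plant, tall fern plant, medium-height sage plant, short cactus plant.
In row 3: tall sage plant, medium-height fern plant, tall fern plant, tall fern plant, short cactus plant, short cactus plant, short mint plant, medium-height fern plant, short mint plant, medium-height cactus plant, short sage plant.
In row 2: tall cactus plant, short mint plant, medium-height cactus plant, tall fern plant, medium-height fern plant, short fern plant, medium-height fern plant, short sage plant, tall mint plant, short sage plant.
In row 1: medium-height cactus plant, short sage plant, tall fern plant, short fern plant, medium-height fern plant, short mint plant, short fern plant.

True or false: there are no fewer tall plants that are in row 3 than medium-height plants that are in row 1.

|tall plants in row 3| = 3.
|medium-height plants in row 1| = 2.
The claim requires 3 ≥ 2, which holds.

True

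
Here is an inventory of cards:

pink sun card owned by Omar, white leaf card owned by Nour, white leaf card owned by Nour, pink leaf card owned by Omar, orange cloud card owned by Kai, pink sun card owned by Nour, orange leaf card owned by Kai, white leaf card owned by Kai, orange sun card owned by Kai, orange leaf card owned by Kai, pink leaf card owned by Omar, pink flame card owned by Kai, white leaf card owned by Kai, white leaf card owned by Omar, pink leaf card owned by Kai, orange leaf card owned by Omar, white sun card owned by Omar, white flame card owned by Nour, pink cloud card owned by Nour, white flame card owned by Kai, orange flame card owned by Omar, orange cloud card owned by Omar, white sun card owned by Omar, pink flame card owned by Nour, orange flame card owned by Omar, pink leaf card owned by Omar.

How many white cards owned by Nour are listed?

3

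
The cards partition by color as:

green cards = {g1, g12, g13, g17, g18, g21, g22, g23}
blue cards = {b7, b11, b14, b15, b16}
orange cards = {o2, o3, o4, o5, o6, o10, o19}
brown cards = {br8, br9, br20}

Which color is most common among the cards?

green

Counts by color: green 8, orange 7, blue 5, brown 3.
The maximum is 8, held uniquely by green.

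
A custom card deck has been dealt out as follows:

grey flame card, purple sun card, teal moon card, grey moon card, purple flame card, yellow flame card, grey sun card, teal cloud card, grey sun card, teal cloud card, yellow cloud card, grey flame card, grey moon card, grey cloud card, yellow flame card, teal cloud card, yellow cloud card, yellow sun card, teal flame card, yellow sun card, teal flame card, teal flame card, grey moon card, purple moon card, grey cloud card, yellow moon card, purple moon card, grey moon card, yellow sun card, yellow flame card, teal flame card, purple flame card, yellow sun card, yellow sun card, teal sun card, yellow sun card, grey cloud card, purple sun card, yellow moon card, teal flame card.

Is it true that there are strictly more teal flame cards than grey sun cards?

There are 5 teal flame cards.
There are 2 grey sun cards.
The claim requires 5 > 2, which holds.

True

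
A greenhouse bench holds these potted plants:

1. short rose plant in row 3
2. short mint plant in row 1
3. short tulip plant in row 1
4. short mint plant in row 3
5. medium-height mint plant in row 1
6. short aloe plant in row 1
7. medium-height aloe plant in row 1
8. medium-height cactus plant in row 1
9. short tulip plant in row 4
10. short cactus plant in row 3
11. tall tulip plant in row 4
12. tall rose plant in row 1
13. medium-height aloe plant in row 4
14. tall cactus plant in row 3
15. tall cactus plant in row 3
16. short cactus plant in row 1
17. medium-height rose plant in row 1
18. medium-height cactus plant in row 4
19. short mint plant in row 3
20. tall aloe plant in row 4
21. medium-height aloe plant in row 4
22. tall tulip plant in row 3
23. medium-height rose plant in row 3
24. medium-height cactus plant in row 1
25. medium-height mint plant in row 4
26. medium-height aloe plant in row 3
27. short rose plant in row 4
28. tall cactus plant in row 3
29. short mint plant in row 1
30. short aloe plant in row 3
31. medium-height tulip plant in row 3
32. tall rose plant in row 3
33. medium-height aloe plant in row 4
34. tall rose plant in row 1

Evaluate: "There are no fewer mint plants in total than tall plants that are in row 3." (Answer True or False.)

mint plants: 6.
tall plants in row 3: 5.
The claim requires 6 ≥ 5, which holds.

True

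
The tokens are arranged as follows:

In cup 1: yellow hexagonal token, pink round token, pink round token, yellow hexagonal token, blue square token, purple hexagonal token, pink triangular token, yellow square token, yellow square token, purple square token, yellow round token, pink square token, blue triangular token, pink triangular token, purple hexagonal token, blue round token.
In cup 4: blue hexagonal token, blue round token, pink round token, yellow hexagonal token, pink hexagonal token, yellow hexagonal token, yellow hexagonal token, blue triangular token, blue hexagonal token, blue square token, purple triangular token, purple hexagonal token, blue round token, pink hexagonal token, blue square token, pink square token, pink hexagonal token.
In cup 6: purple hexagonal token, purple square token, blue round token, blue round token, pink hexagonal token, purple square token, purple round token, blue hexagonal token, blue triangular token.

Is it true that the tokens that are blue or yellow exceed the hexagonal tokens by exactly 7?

There are 22 tokens that are blue or yellow.
There are 16 hexagonal tokens.
The claim requires 22 − 16 (= 6) to equal 7, which does not hold.

False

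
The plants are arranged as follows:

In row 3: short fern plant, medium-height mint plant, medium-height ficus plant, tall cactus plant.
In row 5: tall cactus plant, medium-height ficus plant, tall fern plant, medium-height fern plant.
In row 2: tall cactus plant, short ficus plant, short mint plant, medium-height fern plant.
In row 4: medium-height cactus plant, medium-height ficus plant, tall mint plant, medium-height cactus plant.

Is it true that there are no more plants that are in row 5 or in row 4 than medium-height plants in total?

True

There are 8 plants in row 5 or in row 4.
There are 8 medium-height plants.
The claim requires 8 ≤ 8, which holds.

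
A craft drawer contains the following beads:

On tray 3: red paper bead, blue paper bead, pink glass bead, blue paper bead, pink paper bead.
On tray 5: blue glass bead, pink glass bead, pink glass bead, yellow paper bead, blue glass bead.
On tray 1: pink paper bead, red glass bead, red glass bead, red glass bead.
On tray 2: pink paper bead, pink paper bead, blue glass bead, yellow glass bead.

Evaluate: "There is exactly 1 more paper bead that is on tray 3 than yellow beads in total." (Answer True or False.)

False

|paper beads on tray 3| = 4.
|yellow beads| = 2.
The claim requires 4 − 2 (= 2) to equal 1, which does not hold.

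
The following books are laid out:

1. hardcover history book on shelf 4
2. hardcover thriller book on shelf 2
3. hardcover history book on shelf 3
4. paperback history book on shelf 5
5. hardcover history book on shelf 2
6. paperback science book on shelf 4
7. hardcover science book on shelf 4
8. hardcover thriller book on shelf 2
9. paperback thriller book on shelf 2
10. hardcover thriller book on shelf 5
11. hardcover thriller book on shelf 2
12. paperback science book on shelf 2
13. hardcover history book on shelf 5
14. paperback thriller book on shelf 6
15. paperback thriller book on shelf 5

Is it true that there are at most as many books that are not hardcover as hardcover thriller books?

False

|books that are not hardcover| = 6.
|hardcover thriller books| = 4.
The claim requires 6 ≤ 4, which does not hold.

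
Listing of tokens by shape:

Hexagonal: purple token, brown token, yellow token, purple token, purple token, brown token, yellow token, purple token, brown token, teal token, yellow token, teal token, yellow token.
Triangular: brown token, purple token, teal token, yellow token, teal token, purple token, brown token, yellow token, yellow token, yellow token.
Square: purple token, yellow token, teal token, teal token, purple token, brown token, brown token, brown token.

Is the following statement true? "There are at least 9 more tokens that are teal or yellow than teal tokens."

|tokens that are teal or yellow| = 15.
|teal tokens| = 6.
The claim requires 15 − 6 = 9 ≥ 9, which holds.

True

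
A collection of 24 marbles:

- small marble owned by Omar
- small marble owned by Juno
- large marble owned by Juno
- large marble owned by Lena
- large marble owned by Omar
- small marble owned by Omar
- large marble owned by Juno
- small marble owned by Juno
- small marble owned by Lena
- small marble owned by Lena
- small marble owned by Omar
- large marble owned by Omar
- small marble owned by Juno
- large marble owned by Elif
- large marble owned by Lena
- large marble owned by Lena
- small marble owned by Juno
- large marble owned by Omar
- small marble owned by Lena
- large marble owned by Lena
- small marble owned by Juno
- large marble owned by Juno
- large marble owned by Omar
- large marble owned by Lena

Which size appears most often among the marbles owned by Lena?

large

Counts by size (restricted to marbles owned by Lena): large 5, small 3.
The maximum is 5, held uniquely by large.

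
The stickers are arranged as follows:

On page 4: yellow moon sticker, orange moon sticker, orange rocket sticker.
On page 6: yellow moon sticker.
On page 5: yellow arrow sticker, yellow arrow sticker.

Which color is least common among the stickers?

Counts by color: yellow 4, orange 2.
The minimum is 2, held uniquely by orange.

orange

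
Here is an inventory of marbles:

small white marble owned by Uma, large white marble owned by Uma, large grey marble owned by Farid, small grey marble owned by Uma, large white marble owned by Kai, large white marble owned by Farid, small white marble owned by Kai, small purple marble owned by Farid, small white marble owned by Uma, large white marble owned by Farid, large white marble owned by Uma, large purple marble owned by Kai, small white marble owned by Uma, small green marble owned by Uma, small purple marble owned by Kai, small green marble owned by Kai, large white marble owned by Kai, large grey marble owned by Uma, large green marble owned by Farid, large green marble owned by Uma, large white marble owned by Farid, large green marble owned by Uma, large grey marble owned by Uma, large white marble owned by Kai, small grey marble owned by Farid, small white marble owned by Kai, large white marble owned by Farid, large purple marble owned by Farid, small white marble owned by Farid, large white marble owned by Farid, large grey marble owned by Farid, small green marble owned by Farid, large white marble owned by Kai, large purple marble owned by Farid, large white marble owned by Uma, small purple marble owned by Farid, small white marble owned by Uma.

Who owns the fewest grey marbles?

Kai

Counts by owner (restricted to grey marbles): Farid→3, Uma→3, Kai→0.
The minimum is 0, held uniquely by Kai.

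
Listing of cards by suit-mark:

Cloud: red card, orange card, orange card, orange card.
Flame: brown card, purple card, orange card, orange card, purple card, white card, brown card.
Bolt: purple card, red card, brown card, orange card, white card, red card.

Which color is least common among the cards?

white

Counts by color: orange 6, brown 3, red 3, purple 3, white 2.
The minimum is 2, held uniquely by white.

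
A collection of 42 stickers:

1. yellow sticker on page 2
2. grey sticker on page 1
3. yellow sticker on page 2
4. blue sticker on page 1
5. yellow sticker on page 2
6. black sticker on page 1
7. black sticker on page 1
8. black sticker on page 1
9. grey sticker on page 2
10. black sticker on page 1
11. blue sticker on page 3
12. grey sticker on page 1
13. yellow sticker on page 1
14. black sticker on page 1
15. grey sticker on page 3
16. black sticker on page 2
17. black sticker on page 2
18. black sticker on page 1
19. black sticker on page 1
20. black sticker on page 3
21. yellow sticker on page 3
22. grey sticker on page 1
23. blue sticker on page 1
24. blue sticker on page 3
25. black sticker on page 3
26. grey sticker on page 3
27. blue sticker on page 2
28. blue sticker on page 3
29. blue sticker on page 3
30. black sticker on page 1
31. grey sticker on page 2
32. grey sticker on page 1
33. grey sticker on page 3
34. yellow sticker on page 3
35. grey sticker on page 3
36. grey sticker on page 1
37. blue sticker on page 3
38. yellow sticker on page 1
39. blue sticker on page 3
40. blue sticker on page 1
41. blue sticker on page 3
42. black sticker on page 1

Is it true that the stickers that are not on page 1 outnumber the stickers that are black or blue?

False

|stickers that are not on page 1| = 23.
|stickers that are black or blue| = 24.
The claim requires 23 > 24, which does not hold.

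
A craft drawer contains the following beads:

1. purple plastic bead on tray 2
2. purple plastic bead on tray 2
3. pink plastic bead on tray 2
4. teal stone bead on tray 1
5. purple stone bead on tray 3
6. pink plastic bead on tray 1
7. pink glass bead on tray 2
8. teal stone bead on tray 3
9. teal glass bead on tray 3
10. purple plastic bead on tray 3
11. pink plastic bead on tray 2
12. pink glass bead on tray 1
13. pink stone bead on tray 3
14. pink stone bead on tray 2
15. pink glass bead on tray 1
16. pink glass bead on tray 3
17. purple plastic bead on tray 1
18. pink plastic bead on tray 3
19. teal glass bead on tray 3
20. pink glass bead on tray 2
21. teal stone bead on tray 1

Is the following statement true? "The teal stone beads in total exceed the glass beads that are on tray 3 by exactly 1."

False

There are 3 teal stone beads.
There are 3 glass beads on tray 3.
The claim requires 3 − 3 (= 0) to equal 1, which does not hold.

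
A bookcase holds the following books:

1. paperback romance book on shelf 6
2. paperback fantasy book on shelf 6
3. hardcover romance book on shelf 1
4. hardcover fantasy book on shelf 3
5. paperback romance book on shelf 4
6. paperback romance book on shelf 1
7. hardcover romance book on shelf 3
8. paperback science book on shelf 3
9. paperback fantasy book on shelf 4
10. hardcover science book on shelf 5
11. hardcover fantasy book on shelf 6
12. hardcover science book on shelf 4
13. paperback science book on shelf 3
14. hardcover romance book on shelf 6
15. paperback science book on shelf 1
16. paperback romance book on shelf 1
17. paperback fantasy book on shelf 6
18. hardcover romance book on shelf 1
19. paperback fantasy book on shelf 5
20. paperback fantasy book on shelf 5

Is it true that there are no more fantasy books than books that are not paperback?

There are 7 fantasy books.
There are 8 books that are not paperback.
The claim requires 7 ≤ 8, which holds.

True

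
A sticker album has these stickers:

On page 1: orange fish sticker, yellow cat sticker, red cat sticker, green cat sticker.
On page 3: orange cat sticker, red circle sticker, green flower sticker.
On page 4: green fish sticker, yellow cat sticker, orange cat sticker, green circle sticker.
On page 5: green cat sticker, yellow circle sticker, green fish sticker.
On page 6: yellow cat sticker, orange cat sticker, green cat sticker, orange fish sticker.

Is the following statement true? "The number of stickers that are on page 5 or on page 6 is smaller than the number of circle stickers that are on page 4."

False

stickers on page 5 or on page 6: 7.
circle stickers on page 4: 1.
The claim requires 7 < 1, which does not hold.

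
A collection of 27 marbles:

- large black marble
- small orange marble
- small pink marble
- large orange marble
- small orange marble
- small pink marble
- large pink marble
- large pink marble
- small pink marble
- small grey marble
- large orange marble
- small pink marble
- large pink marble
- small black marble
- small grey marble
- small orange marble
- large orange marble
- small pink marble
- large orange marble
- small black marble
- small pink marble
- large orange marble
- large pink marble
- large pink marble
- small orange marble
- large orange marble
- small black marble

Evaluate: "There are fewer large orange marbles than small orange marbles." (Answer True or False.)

False

|large orange marbles| = 6.
|small orange marbles| = 4.
The claim requires 6 < 4, which does not hold.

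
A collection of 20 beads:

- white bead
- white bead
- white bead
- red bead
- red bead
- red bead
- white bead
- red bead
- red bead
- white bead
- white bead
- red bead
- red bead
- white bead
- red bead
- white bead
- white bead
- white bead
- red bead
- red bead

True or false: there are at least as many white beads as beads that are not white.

white beads: 10.
beads that are not white: 10.
The claim requires 10 ≥ 10, which holds.

True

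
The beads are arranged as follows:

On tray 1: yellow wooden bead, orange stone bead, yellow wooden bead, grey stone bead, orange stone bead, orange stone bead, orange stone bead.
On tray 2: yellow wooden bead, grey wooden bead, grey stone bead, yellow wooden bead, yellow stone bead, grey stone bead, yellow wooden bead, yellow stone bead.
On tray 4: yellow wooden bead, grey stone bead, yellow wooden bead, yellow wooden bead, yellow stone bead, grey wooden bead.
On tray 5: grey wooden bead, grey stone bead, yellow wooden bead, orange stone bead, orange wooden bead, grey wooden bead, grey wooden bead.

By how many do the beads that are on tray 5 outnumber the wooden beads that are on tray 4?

3

beads on tray 5: 7.
wooden beads on tray 4: 4.
7 − 4 = 3.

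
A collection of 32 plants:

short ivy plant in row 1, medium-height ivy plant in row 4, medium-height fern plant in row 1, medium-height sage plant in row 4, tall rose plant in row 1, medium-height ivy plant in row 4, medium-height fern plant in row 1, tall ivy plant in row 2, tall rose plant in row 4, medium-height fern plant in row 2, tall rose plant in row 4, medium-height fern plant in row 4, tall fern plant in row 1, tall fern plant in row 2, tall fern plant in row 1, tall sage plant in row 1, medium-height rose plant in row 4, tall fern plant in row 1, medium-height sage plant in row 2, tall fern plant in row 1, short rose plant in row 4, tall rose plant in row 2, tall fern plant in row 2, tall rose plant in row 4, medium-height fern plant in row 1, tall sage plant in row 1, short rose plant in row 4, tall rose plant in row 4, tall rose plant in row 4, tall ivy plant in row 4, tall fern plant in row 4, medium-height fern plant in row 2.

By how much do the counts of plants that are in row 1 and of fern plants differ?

2

plants in row 1: 11. fern plants: 13.
|11 − 13| = 13 − 11 = 2.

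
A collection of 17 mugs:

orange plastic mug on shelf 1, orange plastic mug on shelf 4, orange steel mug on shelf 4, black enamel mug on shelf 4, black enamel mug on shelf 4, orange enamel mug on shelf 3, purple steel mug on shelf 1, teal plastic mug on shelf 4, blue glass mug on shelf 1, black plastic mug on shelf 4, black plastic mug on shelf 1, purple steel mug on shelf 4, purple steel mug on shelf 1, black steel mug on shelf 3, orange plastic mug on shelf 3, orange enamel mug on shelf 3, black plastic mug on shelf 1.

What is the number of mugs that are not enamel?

13

Total mugs: 17; with the excluded value: 4; remaining 17 − 4 = 13.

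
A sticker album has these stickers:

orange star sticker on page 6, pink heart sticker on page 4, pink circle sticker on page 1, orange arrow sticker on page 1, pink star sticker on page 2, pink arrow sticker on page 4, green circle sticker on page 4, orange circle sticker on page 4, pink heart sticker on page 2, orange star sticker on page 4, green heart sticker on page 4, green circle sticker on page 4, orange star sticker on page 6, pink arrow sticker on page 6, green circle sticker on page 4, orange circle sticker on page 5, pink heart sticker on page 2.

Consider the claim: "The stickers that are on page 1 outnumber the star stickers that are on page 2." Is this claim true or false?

True

|stickers on page 1| = 2.
|star stickers on page 2| = 1.
The claim requires 2 > 1, which holds.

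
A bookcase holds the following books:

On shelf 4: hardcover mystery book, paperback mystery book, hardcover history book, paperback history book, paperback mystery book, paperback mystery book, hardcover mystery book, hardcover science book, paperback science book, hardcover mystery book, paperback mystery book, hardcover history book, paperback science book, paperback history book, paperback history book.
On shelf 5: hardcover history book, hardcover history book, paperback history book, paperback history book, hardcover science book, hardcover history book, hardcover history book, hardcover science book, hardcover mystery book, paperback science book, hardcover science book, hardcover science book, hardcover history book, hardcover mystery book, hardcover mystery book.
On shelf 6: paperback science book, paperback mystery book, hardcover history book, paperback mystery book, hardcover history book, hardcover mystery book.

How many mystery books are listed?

13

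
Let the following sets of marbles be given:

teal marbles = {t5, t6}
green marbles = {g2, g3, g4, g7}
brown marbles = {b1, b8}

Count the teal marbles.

2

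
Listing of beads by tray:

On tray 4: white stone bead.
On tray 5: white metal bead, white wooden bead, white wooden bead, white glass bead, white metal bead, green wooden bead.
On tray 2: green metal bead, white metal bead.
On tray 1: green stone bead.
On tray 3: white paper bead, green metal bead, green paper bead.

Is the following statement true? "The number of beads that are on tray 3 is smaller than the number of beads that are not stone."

True

There are 3 beads on tray 3.
There are 11 beads that are not stone.
The claim requires 3 < 11, which holds.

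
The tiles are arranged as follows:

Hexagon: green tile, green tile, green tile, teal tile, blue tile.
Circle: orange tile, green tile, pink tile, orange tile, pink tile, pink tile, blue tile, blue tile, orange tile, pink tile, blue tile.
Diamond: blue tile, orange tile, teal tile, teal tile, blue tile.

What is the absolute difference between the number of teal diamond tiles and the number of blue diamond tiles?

0

teal diamond tiles: 2. blue diamond tiles: 2.
|2 − 2| = 2 − 2 = 0.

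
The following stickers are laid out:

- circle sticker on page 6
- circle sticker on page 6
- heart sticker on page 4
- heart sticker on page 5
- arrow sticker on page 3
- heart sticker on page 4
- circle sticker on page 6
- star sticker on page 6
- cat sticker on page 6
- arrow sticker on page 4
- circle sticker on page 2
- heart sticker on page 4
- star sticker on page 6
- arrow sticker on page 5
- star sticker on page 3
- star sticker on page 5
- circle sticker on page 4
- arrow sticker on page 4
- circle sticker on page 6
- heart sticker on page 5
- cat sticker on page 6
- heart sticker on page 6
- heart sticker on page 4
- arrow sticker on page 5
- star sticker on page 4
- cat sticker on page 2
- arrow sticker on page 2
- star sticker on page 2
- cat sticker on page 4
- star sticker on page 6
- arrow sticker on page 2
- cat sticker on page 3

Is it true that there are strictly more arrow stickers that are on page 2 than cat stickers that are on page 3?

True

There are 2 arrow stickers on page 2.
There is 1 cat sticker on page 3.
The claim requires 2 > 1, which holds.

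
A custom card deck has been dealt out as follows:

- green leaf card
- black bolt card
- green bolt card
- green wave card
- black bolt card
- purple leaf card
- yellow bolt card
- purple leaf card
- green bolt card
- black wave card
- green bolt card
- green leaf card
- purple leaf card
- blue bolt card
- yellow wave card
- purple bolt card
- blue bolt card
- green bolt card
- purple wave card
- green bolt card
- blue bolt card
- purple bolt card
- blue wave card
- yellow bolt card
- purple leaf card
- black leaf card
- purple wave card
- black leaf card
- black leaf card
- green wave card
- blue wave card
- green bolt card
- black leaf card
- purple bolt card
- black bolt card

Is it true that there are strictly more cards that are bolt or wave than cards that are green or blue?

There are 25 cards that are bolt or wave.
There are 15 cards that are green or blue.
The claim requires 25 > 15, which holds.

True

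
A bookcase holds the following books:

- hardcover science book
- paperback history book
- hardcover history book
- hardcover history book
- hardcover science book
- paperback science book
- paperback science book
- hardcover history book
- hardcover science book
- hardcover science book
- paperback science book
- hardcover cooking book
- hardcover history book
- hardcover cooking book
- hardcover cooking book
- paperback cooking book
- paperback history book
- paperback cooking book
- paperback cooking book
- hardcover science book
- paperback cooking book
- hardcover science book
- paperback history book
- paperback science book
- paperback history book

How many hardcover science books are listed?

6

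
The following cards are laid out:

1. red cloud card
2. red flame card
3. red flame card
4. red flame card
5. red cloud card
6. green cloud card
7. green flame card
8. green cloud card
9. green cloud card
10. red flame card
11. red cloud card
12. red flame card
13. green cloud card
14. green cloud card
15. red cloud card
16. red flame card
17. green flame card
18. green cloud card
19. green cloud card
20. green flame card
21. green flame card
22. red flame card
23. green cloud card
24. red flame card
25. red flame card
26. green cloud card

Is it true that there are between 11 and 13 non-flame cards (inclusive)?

True

non-flame cards: 13.
The claim requires 11 ≤ 13 ≤ 13, which holds.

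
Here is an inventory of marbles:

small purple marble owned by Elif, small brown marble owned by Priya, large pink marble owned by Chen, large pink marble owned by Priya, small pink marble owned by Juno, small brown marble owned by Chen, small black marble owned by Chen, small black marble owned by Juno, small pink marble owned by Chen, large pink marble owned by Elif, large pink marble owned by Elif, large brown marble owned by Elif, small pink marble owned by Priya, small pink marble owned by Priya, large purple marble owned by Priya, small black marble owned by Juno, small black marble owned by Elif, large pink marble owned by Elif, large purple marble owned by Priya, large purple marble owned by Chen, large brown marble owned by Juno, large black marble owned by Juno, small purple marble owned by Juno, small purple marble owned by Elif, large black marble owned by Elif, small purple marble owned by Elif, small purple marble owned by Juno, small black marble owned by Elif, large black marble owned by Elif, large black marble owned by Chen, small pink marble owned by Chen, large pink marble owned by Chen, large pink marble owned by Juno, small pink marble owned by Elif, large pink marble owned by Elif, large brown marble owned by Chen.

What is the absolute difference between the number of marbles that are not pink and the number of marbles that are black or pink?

1

marbles that are not pink: 22. marbles that are black or pink: 23.
|22 − 23| = 23 − 22 = 1.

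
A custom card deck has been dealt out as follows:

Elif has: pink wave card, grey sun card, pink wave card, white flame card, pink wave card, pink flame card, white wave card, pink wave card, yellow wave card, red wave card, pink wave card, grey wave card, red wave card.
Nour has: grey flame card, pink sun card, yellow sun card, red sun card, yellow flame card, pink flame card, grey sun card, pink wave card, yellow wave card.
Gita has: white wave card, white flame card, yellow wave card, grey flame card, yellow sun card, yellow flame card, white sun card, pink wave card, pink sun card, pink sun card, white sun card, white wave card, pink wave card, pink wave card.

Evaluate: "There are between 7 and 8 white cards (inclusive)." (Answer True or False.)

There are 7 white cards.
The claim requires 7 ≤ 7 ≤ 8, which holds.

True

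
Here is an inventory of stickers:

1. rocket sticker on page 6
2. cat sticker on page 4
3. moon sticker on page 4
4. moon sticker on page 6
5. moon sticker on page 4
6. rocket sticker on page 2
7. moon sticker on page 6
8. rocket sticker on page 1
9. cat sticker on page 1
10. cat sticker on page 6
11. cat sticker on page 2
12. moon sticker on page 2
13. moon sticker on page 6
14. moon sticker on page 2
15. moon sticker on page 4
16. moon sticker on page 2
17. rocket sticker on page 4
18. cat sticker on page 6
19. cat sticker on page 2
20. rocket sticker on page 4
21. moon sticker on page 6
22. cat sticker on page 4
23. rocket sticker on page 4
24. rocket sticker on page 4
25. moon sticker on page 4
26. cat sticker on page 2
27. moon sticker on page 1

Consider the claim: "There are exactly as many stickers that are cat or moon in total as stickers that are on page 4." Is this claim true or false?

There are 20 stickers that are cat or moon.
There are 10 stickers on page 4.
The claim requires 20 = 10, which does not hold.

False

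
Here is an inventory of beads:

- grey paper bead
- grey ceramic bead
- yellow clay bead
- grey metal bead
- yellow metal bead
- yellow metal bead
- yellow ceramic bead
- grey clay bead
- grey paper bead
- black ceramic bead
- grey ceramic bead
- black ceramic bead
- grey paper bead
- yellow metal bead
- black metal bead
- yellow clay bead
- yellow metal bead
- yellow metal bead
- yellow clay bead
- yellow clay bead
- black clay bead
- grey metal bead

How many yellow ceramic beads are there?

1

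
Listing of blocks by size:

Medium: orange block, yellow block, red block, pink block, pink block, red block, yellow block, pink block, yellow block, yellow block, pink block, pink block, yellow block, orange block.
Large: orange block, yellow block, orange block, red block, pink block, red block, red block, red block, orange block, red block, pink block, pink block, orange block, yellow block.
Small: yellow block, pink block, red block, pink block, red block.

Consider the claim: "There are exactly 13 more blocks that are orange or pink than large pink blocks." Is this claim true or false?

True

There are 16 blocks that are orange or pink.
There are 3 large pink blocks.
The claim requires 16 − 3 (= 13) to equal 13, which holds.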